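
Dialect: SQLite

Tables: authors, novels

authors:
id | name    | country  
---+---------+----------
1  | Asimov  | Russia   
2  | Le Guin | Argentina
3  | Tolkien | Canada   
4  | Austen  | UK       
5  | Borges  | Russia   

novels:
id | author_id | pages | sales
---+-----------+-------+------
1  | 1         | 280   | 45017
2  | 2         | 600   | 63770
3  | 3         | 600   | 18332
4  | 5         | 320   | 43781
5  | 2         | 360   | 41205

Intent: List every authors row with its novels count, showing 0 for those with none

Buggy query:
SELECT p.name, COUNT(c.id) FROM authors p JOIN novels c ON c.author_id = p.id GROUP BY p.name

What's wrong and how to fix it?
Bug: An inner join excludes parents with zero children

Fix: Switch to LEFT JOIN to retain unmatched parent rows

Corrected query:
SELECT p.name, COUNT(c.id) FROM authors p LEFT JOIN novels c ON c.author_id = p.id GROUP BY p.name

Result:
name    | COUNT(c.id)
--------+------------
Asimov  | 1          
Austen  | 0          
Borges  | 1          
Le Guin | 2          
Tolkien | 1          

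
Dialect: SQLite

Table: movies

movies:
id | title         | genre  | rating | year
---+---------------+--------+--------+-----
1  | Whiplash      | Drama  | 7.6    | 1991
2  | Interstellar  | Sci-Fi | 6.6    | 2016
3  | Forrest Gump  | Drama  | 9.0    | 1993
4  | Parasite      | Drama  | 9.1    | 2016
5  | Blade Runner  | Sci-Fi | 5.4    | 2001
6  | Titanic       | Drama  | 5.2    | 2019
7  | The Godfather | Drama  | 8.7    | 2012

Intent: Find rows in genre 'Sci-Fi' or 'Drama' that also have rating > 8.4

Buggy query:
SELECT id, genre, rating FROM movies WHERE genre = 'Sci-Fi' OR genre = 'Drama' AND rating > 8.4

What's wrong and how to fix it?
Bug: Without parentheses, AND is evaluated before OR, so the rating filter only applies to the 'Drama' branch

Fix: Add parentheses around the OR so the AND applies to both alternatives

Corrected query:
SELECT id, genre, rating FROM movies WHERE (genre = 'Sci-Fi' OR genre = 'Drama') AND rating > 8.4

Result:
id | genre | rating
---+-------+-------
3  | Drama | 9     
4  | Drama | 9.1   
7  | Drama | 8.7   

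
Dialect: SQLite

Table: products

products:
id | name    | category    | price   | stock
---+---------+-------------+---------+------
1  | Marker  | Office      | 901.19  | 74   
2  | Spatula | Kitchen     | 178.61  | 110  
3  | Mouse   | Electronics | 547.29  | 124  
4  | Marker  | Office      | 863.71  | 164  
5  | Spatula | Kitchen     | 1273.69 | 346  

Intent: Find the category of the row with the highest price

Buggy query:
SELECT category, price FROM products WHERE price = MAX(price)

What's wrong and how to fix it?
Bug: MAX(price) is an aggregate and cannot be used directly in WHERE

Fix: Use a subquery: WHERE price = (SELECT MAX(price) FROM products)

Corrected query:
SELECT category, price FROM products WHERE price = (SELECT MAX(price) FROM products)

Result:
category | price  
---------+--------
Kitchen  | 1273.69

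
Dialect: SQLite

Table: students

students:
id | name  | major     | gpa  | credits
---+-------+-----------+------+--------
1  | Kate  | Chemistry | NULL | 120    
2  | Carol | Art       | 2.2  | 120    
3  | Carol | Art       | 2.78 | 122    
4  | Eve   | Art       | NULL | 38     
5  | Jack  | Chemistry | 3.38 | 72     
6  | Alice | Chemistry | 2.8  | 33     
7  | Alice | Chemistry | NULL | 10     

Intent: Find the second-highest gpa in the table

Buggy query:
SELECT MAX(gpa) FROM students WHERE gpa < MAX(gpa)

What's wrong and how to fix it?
Bug: MAX(gpa) on the right of the comparison is an aggregate-in-WHERE error

Fix: Compute the overall MAX in a subquery, then take MAX of rows below it

Corrected query:
SELECT MAX(gpa) FROM students WHERE gpa < (SELECT MAX(gpa) FROM students)

Result:
MAX(gpa)
--------
2.8     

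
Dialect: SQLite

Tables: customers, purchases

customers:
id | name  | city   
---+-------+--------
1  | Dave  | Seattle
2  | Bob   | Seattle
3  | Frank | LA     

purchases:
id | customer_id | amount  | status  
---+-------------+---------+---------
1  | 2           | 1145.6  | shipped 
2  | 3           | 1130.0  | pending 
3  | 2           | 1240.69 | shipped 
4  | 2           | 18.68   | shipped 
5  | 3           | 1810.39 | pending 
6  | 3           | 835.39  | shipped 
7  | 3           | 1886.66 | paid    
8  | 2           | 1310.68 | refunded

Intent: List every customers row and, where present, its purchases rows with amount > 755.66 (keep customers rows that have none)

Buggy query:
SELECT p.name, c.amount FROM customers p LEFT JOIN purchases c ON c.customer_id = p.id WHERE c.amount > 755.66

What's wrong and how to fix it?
Bug: A WHERE condition on the right-hand table after LEFT JOIN drops unmatched parents

Fix: Move the right-table condition into the ON clause so unmatched parents are kept

Corrected query:
SELECT p.name, c.amount FROM customers p LEFT JOIN purchases c ON c.customer_id = p.id AND c.amount > 755.66

Result:
name  | amount 
------+--------
Dave  | NULL   
Bob   | 1145.6 
Bob   | 1240.69
Bob   | 1310.68
Frank | 835.39 
Frank | 1130   
Frank | 1810.39
Frank | 1886.66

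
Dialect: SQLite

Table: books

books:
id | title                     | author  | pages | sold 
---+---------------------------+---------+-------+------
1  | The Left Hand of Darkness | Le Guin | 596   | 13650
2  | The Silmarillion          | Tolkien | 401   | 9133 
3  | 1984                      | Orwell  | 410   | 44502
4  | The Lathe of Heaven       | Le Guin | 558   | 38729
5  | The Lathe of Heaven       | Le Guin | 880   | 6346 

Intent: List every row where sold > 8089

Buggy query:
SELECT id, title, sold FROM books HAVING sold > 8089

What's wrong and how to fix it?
Bug: HAVING filters the output of aggregation, but this query has no GROUP BY and no aggregate functions, so SQLite rejects it (HAVING clause on a non-aggregate query); the condition here is per row

Fix: Replace HAVING with WHERE since the condition applies to individual rows

Corrected query:
SELECT id, title, sold FROM books WHERE sold > 8089

Result:
id | title                     | sold 
---+---------------------------+------
1  | The Left Hand of Darkness | 13650
2  | The Silmarillion          | 9133 
3  | 1984                      | 44502
4  | The Lathe of Heaven       | 38729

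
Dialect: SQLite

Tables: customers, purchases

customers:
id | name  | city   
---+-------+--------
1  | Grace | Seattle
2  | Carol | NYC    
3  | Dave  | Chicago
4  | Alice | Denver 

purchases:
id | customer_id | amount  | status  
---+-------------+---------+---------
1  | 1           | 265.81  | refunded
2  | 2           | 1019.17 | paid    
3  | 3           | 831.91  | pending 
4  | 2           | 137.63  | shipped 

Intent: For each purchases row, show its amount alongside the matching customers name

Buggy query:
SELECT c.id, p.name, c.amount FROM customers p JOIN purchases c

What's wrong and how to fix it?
Bug: JOIN with no ON clause produces a cartesian product; every purchases row pairs with every customers row

Fix: Specify the join condition linking the foreign key to the parent id

Corrected query:
SELECT c.id, p.name, c.amount FROM customers p JOIN purchases c ON c.customer_id = p.id

Result:
id | name  | amount 
---+-------+--------
1  | Grace | 265.81 
2  | Carol | 1019.17
3  | Dave  | 831.91 
4  | Carol | 137.63 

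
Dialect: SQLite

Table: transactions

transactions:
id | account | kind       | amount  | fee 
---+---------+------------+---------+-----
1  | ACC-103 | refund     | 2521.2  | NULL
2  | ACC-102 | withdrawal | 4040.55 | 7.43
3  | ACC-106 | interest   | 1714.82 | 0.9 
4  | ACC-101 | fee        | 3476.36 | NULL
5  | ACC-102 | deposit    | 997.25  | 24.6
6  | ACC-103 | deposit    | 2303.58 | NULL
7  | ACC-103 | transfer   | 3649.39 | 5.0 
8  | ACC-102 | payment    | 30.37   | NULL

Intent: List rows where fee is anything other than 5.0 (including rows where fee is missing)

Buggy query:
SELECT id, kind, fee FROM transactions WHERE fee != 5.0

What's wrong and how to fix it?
Bug: 'fee != 5.0' is unknown when fee is NULL, so NULL rows are silently excluded

Fix: Add an explicit OR fee IS NULL to include the missing-value rows

Corrected query:
SELECT id, kind, fee FROM transactions WHERE fee != 5.0 OR fee IS NULL

Result:
id | kind       | fee 
---+------------+-----
1  | refund     | NULL
2  | withdrawal | 7.43
3  | interest   | 0.9 
4  | fee        | NULL
5  | deposit    | 24.6
6  | deposit    | NULL
8  | payment    | NULL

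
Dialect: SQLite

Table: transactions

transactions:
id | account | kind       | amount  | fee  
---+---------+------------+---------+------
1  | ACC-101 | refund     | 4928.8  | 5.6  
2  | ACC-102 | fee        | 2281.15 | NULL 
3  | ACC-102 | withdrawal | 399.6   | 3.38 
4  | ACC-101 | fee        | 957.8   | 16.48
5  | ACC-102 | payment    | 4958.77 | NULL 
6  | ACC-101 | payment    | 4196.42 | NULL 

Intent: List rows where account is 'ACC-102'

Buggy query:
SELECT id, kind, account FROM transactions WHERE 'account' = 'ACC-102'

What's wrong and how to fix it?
Bug: 'account' in single quotes is a string literal, not the column; the comparison is literal-vs-literal and never true

Fix: Remove the quotes around the column name (or use double quotes for an identifier)

Corrected query:
SELECT id, kind, account FROM transactions WHERE account = 'ACC-102'

Result:
id | kind       | account
---+------------+--------
2  | fee        | ACC-102
3  | withdrawal | ACC-102
5  | payment    | ACC-102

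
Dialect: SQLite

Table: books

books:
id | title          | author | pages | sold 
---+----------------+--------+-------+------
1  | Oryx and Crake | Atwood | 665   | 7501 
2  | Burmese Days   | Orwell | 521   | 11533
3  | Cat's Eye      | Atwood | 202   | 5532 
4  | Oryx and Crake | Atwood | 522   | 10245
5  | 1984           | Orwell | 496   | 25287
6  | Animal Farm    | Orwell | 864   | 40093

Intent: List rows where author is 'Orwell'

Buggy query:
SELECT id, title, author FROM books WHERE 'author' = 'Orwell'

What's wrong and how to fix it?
Bug: 'author' in single quotes is a string literal, not the column; the comparison is literal-vs-literal and never true

Fix: Reference the column as author without single quotes

Corrected query:
SELECT id, title, author FROM books WHERE author = 'Orwell'

Result:
id | title        | author
---+--------------+-------
2  | Burmese Days | Orwell
5  | 1984         | Orwell
6  | Animal Farm  | Orwell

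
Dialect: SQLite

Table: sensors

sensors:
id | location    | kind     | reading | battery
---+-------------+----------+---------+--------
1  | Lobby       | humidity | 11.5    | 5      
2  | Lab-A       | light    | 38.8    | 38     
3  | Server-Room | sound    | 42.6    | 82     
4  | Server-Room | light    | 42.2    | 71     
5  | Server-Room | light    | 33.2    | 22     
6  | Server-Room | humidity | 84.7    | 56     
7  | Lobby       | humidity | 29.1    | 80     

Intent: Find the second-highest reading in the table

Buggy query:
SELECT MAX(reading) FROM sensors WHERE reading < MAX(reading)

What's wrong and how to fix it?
Bug: The inner MAX is an aggregate inside WHERE, which is not allowed

Fix: Compute the overall MAX in a subquery, then take MAX of rows below it

Corrected query:
SELECT MAX(reading) FROM sensors WHERE reading < (SELECT MAX(reading) FROM sensors)

Result:
MAX(reading)
------------
42.6        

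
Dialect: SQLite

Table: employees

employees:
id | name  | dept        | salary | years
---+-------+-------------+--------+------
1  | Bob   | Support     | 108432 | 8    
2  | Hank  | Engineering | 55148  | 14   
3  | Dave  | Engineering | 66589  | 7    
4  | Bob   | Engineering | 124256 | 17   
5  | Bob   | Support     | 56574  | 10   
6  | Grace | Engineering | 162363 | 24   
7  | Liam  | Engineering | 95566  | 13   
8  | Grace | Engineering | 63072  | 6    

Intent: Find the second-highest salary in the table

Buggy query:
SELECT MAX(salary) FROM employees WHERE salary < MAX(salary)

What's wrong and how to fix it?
Bug: MAX(salary) on the right of the comparison is an aggregate-in-WHERE error

Fix: Compute the overall MAX in a subquery, then take MAX of rows below it

Corrected query:
SELECT MAX(salary) FROM employees WHERE salary < (SELECT MAX(salary) FROM employees)

Result:
MAX(salary)
-----------
124256     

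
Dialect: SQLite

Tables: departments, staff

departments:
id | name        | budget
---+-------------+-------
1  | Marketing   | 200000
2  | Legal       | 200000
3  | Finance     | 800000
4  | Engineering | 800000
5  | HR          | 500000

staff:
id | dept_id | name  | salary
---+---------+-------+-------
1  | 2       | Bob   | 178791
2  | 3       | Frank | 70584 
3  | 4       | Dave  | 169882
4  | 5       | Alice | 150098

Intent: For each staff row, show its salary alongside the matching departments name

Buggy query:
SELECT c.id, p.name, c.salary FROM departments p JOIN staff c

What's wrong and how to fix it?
Bug: Missing join condition: each staff row is matched to all departments rows instead of just its own

Fix: Specify the join condition linking the foreign key to the parent id

Corrected query:
SELECT c.id, p.name, c.salary FROM departments p JOIN staff c ON c.dept_id = p.id

Result:
id | name        | salary
---+-------------+-------
1  | Legal       | 178791
2  | Finance     | 70584 
3  | Engineering | 169882
4  | HR          | 150098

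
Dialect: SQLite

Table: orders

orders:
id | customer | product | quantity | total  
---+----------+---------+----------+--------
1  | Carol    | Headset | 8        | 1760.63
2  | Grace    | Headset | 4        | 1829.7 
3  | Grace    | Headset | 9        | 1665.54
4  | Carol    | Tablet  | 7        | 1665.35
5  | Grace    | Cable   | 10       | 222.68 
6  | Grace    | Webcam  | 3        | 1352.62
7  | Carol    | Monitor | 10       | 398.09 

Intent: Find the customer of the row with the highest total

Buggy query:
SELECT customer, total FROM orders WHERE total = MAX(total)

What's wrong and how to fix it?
Bug: MAX(total) is an aggregate and cannot be used directly in WHERE

Fix: Wrap MAX in a scalar subquery so WHERE compares against a single value

Corrected query:
SELECT customer, total FROM orders WHERE total = (SELECT MAX(total) FROM orders)

Result:
customer | total 
---------+-------
Grace    | 1829.7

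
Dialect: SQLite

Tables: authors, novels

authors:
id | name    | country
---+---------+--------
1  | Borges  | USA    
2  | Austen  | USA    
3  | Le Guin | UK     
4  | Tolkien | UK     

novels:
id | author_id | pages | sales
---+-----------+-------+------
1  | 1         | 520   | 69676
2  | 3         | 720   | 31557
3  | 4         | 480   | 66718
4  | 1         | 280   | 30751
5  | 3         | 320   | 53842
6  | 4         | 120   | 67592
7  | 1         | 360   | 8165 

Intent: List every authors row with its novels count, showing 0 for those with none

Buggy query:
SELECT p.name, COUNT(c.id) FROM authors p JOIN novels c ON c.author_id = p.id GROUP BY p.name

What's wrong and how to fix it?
Bug: An inner join excludes parents with zero children

Fix: Switch to LEFT JOIN to retain unmatched parent rows

Corrected query:
SELECT p.name, COUNT(c.id) FROM authors p LEFT JOIN novels c ON c.author_id = p.id GROUP BY p.name

Result:
name    | COUNT(c.id)
--------+------------
Austen  | 0          
Borges  | 3          
Le Guin | 2          
Tolkien | 2          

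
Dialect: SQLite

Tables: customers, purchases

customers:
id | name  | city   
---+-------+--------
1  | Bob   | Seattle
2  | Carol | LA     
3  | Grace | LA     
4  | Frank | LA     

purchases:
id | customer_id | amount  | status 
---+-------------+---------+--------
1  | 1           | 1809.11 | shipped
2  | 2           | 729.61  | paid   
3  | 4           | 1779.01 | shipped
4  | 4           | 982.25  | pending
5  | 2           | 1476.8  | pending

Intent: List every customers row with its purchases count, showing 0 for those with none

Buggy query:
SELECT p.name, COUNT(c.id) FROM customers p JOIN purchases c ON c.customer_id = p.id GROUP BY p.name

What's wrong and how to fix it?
Bug: An inner join excludes parents with zero children

Fix: Switch to LEFT JOIN to retain unmatched parent rows

Corrected query:
SELECT p.name, COUNT(c.id) FROM customers p LEFT JOIN purchases c ON c.customer_id = p.id GROUP BY p.name

Result:
name  | COUNT(c.id)
------+------------
Bob   | 1          
Carol | 2          
Frank | 2          
Grace | 0          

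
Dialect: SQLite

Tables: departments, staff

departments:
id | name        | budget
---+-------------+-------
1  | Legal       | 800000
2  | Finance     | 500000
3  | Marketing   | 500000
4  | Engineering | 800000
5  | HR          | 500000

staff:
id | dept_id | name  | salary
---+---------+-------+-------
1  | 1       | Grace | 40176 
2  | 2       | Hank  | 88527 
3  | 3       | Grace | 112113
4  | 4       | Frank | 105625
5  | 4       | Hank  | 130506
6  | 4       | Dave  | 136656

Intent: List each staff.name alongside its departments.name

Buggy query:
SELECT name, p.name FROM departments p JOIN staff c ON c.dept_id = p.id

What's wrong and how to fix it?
Bug: Both tables have a 'name' column; the unqualified reference is ambiguous

Fix: Prefix ambiguous columns with the table alias

Corrected query:
SELECT c.name, p.name FROM departments p JOIN staff c ON c.dept_id = p.id

Result:
name  | name       
------+------------
Grace | Legal      
Hank  | Finance    
Grace | Marketing  
Frank | Engineering
Hank  | Engineering
Dave  | Engineering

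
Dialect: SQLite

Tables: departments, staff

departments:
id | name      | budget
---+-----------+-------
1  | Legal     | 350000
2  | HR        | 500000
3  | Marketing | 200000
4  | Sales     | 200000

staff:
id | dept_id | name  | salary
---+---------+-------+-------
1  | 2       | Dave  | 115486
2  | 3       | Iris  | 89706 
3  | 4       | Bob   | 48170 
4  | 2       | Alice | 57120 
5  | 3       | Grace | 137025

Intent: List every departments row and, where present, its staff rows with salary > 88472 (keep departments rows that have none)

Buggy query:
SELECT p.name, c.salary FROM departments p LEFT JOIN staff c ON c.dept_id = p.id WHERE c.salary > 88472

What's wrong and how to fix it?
Bug: A WHERE condition on the right-hand table after LEFT JOIN drops unmatched parents

Fix: Move the right-table condition into the ON clause so unmatched parents are kept

Corrected query:
SELECT p.name, c.salary FROM departments p LEFT JOIN staff c ON c.dept_id = p.id AND c.salary > 88472

Result:
name      | salary
----------+-------
Legal     | NULL  
HR        | 115486
Marketing | 89706 
Marketing | 137025
Sales     | NULL  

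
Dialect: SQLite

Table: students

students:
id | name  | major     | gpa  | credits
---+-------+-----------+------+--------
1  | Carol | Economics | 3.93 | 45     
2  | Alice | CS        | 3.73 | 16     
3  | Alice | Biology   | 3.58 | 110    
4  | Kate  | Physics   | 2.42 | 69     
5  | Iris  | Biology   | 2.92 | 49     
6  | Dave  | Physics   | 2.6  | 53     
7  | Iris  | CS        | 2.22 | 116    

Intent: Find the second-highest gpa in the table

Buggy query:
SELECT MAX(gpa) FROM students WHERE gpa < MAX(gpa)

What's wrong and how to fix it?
Bug: MAX(gpa) on the right of the comparison is an aggregate-in-WHERE error

Fix: Compute the overall MAX in a subquery, then take MAX of rows below it

Corrected query:
SELECT MAX(gpa) FROM students WHERE gpa < (SELECT MAX(gpa) FROM students)

Result:
MAX(gpa)
--------
3.73    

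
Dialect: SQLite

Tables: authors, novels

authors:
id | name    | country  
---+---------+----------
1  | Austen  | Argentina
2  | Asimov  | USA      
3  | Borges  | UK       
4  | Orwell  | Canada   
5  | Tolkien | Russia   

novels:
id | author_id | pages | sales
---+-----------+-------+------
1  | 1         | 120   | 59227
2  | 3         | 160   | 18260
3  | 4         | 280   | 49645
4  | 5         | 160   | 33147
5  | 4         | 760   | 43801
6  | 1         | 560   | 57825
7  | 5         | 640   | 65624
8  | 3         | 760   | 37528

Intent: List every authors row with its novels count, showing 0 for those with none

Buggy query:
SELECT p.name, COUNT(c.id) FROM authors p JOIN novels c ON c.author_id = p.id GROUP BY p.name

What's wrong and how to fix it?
Bug: An inner join excludes parents with zero children

Fix: Use LEFT JOIN so parents without children still appear (COUNT(c.id) gives 0)

Corrected query:
SELECT p.name, COUNT(c.id) FROM authors p LEFT JOIN novels c ON c.author_id = p.id GROUP BY p.name

Result:
name    | COUNT(c.id)
--------+------------
Asimov  | 0          
Austen  | 2          
Borges  | 2          
Orwell  | 2          
Tolkien | 2          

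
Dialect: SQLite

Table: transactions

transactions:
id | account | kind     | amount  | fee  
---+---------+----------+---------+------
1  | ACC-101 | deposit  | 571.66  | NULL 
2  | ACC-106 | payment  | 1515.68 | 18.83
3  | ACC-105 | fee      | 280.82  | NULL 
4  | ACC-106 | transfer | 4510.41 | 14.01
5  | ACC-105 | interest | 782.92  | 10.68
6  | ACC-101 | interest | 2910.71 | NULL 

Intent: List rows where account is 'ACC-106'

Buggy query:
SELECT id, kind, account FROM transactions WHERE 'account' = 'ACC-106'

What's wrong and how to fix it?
Bug: 'account' in single quotes is a string literal, not the column; the comparison is literal-vs-literal and never true

Fix: Remove the quotes around the column name (or use double quotes for an identifier)

Corrected query:
SELECT id, kind, account FROM transactions WHERE account = 'ACC-106'

Result:
id | kind     | account
---+----------+--------
2  | payment  | ACC-106
4  | transfer | ACC-106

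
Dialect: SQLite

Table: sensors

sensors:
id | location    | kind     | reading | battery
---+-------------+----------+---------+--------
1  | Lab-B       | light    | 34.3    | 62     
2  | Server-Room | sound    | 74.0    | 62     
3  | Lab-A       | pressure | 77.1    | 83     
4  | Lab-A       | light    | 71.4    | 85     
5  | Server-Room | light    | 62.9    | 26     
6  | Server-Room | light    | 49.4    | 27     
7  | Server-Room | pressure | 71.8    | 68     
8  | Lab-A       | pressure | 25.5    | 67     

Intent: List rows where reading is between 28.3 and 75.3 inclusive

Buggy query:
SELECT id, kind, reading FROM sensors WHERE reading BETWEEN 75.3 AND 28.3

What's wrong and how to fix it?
Bug: BETWEEN expects the lower bound first; with 75.3 AND 28.3 the range is empty

Fix: Write BETWEEN 28.3 AND 75.3

Corrected query:
SELECT id, kind, reading FROM sensors WHERE reading BETWEEN 28.3 AND 75.3

Result:
id | kind     | reading
---+----------+--------
1  | light    | 34.3   
2  | sound    | 74     
4  | light    | 71.4   
5  | light    | 62.9   
6  | light    | 49.4   
7  | pressure | 71.8   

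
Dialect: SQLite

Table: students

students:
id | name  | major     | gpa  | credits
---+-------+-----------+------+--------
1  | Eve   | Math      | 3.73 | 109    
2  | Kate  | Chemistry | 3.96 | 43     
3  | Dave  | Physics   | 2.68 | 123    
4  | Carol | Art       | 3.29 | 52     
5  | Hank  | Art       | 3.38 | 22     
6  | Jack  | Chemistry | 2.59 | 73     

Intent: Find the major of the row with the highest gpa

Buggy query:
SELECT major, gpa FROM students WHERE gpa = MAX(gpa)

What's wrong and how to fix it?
Bug: WHERE is evaluated per row; an aggregate over the whole table isn't defined there

Fix: Use a subquery: WHERE gpa = (SELECT MAX(gpa) FROM students)

Corrected query:
SELECT major, gpa FROM students WHERE gpa = (SELECT MAX(gpa) FROM students)

Result:
major     | gpa 
----------+-----
Chemistry | 3.96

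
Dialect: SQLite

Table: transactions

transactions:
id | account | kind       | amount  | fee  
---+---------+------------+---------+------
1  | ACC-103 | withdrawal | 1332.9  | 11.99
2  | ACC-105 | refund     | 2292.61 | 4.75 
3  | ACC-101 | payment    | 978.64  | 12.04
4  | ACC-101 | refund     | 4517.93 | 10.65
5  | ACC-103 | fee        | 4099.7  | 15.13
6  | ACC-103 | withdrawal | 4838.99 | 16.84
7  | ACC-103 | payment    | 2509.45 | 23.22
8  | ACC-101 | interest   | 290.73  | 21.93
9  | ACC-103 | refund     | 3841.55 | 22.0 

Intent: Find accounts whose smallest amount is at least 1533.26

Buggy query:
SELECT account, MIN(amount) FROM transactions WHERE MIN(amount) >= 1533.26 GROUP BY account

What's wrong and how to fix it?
Bug: MIN() in WHERE is a misuse of aggregate

Fix: Replace WHERE with HAVING after the GROUP BY

Corrected query:
SELECT account, MIN(amount) FROM transactions GROUP BY account HAVING MIN(amount) >= 1533.26

Result:
account | MIN(amount)
--------+------------
ACC-105 | 2292.61    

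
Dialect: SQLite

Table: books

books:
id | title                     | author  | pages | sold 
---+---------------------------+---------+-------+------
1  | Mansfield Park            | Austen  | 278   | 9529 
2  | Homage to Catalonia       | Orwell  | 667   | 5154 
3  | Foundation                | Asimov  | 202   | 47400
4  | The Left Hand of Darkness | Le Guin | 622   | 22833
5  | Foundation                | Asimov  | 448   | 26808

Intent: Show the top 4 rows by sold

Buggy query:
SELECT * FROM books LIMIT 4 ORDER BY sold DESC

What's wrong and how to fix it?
Bug: ORDER BY cannot follow LIMIT; LIMIT is the final clause

Fix: Swap the clauses: ORDER BY first, then LIMIT

Corrected query:
SELECT * FROM books ORDER BY sold DESC LIMIT 4

Result:
id | title                     | author  | pages | sold 
---+---------------------------+---------+-------+------
3  | Foundation                | Asimov  | 202   | 47400
5  | Foundation                | Asimov  | 448   | 26808
4  | The Left Hand of Darkness | Le Guin | 622   | 22833
1  | Mansfield Park            | Austen  | 278   | 9529 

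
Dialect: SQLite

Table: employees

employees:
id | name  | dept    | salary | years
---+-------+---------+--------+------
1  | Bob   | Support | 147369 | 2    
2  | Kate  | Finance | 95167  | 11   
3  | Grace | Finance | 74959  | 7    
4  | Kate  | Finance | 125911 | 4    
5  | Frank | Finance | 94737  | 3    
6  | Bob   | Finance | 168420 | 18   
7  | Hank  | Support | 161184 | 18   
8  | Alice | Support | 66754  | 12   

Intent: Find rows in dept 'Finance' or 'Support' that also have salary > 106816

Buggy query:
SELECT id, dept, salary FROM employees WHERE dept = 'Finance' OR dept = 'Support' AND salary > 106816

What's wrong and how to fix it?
Bug: Without parentheses, AND is evaluated before OR, so the salary filter only applies to the 'Support' branch

Fix: Group the OR with parentheses (or use IN), then AND the threshold

Corrected query:
SELECT id, dept, salary FROM employees WHERE (dept = 'Finance' OR dept = 'Support') AND salary > 106816

Result:
id | dept    | salary
---+---------+-------
1  | Support | 147369
4  | Finance | 125911
6  | Finance | 168420
7  | Support | 161184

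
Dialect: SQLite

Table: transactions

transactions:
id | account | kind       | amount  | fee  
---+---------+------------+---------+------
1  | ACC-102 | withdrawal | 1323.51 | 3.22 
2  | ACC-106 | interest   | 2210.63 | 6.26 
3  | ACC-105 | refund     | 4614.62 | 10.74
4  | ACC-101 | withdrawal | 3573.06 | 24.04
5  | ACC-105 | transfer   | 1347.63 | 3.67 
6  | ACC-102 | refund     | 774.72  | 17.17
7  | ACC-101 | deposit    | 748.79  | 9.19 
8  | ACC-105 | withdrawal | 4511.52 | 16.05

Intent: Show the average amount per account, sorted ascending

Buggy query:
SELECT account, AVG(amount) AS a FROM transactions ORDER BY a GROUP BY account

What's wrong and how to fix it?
Bug: GROUP BY must precede ORDER BY

Fix: Reorder: SELECT … FROM … GROUP BY … ORDER BY …

Corrected query:
SELECT account, AVG(amount) AS a FROM transactions GROUP BY account ORDER BY a

Result:
account | a          
--------+------------
ACC-102 | 1049.115   
ACC-101 | 2160.925   
ACC-106 | 2210.63    
ACC-105 | 3491.256667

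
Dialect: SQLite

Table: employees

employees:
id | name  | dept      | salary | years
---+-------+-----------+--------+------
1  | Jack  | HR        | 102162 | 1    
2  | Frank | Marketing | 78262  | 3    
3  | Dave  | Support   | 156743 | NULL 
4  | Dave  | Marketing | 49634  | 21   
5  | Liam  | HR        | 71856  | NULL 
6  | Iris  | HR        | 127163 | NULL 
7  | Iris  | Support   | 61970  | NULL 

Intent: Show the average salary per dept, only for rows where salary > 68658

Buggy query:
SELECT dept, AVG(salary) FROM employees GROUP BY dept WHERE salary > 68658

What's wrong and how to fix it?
Bug: WHERE cannot follow GROUP BY

Fix: Place WHERE between FROM and GROUP BY

Corrected query:
SELECT dept, AVG(salary) FROM employees WHERE salary > 68658 GROUP BY dept

Result:
dept      | AVG(salary)  
----------+--------------
HR        | 100393.666667
Marketing | 78262        
Support   | 156743       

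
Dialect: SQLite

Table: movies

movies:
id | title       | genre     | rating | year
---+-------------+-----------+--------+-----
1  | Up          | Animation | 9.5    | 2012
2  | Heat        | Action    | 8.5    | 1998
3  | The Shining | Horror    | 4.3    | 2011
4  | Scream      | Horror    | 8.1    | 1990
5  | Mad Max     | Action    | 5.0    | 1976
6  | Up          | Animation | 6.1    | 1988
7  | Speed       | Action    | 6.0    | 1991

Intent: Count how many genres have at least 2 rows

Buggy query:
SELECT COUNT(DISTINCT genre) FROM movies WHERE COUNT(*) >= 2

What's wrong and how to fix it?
Bug: WHERE filters individual rows, not groups, so a group-level COUNT is invalid there

Fix: Group first with HAVING COUNT(*) >= 2, then COUNT the resulting groups

Corrected query:
SELECT COUNT(*) FROM (SELECT genre FROM movies GROUP BY genre HAVING COUNT(*) >= 2)

Result:
COUNT(*)
--------
3       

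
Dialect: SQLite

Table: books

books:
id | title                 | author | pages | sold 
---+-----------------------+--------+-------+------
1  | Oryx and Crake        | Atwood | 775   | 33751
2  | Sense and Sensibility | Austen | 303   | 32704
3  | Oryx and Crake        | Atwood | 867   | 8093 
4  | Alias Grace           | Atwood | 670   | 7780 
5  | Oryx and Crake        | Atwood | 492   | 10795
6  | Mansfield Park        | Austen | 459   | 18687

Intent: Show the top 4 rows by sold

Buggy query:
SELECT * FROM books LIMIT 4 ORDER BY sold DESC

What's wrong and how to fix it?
Bug: LIMIT must come after ORDER BY

Fix: Sort with ORDER BY, then apply LIMIT

Corrected query:
SELECT * FROM books ORDER BY sold DESC LIMIT 4

Result:
id | title                 | author | pages | sold 
---+-----------------------+--------+-------+------
1  | Oryx and Crake        | Atwood | 775   | 33751
2  | Sense and Sensibility | Austen | 303   | 32704
6  | Mansfield Park        | Austen | 459   | 18687
5  | Oryx and Crake        | Atwood | 492   | 10795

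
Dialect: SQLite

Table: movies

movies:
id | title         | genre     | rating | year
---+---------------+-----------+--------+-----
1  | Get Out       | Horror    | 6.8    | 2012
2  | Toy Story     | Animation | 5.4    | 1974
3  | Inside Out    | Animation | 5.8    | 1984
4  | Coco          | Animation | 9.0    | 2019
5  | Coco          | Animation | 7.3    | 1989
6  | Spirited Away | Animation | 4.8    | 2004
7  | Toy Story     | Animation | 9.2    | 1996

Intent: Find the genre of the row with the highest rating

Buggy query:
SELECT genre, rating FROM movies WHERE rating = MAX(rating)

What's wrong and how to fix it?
Bug: MAX(rating) is an aggregate and cannot be used directly in WHERE

Fix: Wrap MAX in a scalar subquery so WHERE compares against a single value

Corrected query:
SELECT genre, rating FROM movies WHERE rating = (SELECT MAX(rating) FROM movies)

Result:
genre     | rating
----------+-------
Animation | 9.2   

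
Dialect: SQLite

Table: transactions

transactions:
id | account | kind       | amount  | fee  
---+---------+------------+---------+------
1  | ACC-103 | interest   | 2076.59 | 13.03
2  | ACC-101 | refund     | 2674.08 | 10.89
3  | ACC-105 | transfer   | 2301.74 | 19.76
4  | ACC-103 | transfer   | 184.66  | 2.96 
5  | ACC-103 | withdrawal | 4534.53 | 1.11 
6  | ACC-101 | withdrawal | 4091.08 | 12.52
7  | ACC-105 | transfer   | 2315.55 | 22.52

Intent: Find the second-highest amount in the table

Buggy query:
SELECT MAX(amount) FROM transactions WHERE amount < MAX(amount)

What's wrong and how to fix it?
Bug: MAX(amount) on the right of the comparison is an aggregate-in-WHERE error

Fix: Compute the overall MAX in a subquery, then take MAX of rows below it

Corrected query:
SELECT MAX(amount) FROM transactions WHERE amount < (SELECT MAX(amount) FROM transactions)

Result:
MAX(amount)
-----------
4091.08    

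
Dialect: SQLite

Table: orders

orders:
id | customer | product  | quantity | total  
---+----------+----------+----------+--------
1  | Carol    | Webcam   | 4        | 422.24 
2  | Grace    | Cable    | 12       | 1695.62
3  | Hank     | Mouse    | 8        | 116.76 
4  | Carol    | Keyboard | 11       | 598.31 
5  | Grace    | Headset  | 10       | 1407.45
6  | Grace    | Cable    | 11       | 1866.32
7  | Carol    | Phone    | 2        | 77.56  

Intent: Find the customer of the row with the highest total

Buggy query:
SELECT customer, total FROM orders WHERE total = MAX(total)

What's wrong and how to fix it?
Bug: MAX(total) is an aggregate and cannot be used directly in WHERE

Fix: Use a subquery: WHERE total = (SELECT MAX(total) FROM orders)

Corrected query:
SELECT customer, total FROM orders WHERE total = (SELECT MAX(total) FROM orders)

Result:
customer | total  
---------+--------
Grace    | 1866.32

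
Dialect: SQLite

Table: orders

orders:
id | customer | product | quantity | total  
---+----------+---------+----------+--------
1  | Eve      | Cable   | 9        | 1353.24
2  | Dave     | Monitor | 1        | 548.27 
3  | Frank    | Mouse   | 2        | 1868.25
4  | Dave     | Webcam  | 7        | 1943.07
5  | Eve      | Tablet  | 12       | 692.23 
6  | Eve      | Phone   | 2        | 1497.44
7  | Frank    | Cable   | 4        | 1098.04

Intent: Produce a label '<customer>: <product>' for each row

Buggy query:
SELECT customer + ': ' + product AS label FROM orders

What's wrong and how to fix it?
Bug: SQLite uses || for string concatenation; + coerces text to numbers (yielding 0)

Fix: Replace + with || to concatenate text

Corrected query:
SELECT customer || ': ' || product AS label FROM orders

Result:
label        
-------------
Eve: Cable   
Dave: Monitor
Frank: Mouse 
Dave: Webcam 
Eve: Tablet  
Eve: Phone   
Frank: Cable 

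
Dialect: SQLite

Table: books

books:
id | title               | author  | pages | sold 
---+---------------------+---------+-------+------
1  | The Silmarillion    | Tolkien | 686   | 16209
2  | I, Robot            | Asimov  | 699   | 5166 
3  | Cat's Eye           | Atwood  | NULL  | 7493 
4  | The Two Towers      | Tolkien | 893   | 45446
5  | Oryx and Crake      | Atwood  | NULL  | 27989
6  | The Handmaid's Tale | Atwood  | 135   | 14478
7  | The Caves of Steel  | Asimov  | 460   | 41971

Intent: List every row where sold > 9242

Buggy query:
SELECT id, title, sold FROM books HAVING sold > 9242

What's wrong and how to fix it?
Bug: This is a non-aggregate query (no GROUP BY, no aggregates), so in SQLite the HAVING clause is invalid here; a row-level condition belongs in WHERE

Fix: Use WHERE for row-level filtering

Corrected query:
SELECT id, title, sold FROM books WHERE sold > 9242

Result:
id | title               | sold 
---+---------------------+------
1  | The Silmarillion    | 16209
4  | The Two Towers      | 45446
5  | Oryx and Crake      | 27989
6  | The Handmaid's Tale | 14478
7  | The Caves of Steel  | 41971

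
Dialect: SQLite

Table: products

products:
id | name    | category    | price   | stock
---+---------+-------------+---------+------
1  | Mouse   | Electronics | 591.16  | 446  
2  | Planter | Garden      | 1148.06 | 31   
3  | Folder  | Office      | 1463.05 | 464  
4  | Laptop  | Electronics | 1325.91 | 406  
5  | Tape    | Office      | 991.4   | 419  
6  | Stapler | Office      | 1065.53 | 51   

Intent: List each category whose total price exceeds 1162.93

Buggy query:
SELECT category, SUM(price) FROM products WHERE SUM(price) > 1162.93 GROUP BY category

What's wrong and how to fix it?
Bug: Aggregate functions cannot appear in a WHERE clause

Fix: Use HAVING (which filters groups after aggregation) instead of WHERE

Corrected query:
SELECT category, SUM(price) FROM products GROUP BY category HAVING SUM(price) > 1162.93

Result:
category    | SUM(price)
------------+-----------
Electronics | 1917.07   
Office      | 3519.98   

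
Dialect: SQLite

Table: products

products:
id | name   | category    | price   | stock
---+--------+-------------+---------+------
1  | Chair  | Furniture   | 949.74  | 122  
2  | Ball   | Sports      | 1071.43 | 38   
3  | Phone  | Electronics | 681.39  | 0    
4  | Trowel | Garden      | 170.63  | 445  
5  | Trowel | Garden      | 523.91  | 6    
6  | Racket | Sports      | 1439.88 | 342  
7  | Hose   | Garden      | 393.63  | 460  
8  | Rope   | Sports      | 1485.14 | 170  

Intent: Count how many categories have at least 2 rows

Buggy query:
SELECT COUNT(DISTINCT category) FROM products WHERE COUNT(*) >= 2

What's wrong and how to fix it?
Bug: COUNT(*) cannot appear in WHERE; the per-group count doesn't exist yet

Fix: Group first with HAVING COUNT(*) >= 2, then COUNT the resulting groups

Corrected query:
SELECT COUNT(*) FROM (SELECT category FROM products GROUP BY category HAVING COUNT(*) >= 2)

Result:
COUNT(*)
--------
2       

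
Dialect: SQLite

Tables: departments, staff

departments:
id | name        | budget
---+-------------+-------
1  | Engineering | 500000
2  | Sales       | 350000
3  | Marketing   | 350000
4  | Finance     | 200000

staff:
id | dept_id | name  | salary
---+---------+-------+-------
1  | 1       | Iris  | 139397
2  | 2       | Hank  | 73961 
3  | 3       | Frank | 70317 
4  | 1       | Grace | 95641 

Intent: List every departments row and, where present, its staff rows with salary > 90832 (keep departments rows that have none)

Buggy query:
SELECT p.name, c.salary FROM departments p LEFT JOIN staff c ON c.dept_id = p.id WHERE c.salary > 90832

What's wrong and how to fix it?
Bug: Filtering c.salary in WHERE discards the NULL rows produced by LEFT JOIN, turning it into an inner join

Fix: Put 'c.salary > 90832' in the JOIN's ON clause instead of WHERE

Corrected query:
SELECT p.name, c.salary FROM departments p LEFT JOIN staff c ON c.dept_id = p.id AND c.salary > 90832

Result:
name        | salary
------------+-------
Engineering | 95641 
Engineering | 139397
Sales       | NULL  
Marketing   | NULL  
Finance     | NULL  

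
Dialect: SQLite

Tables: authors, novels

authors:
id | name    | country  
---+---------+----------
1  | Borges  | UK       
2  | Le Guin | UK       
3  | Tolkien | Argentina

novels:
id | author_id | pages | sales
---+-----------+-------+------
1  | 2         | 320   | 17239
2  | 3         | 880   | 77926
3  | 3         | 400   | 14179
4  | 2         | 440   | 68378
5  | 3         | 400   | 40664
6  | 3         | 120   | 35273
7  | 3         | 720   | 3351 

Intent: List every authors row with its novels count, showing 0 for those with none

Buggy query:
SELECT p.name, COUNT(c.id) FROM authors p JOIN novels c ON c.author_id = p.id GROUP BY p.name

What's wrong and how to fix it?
Bug: An inner join excludes parents with zero children

Fix: Switch to LEFT JOIN to retain unmatched parent rows

Corrected query:
SELECT p.name, COUNT(c.id) FROM authors p LEFT JOIN novels c ON c.author_id = p.id GROUP BY p.name

Result:
name    | COUNT(c.id)
--------+------------
Borges  | 0          
Le Guin | 2          
Tolkien | 5          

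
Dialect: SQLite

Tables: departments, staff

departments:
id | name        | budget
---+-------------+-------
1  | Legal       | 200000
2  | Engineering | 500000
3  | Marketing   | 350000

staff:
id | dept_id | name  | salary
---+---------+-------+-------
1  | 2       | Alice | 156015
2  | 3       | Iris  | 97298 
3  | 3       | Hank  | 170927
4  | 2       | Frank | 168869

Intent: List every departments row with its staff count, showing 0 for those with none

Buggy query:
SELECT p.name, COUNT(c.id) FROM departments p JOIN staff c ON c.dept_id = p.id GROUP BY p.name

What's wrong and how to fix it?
Bug: An inner join excludes parents with zero children

Fix: Use LEFT JOIN so parents without children still appear (COUNT(c.id) gives 0)

Corrected query:
SELECT p.name, COUNT(c.id) FROM departments p LEFT JOIN staff c ON c.dept_id = p.id GROUP BY p.name

Result:
name        | COUNT(c.id)
------------+------------
Engineering | 2          
Legal       | 0          
Marketing   | 2          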